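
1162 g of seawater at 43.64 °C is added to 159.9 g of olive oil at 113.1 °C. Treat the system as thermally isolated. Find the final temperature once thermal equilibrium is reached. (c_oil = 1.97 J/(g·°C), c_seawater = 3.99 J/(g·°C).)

T_f ≈ 48.1 °C

Set heat shed by the hot body equal to heat absorbed by the cold body:
159.9*1.97*(113.1 − T) = 1162*3.99*(T − 43.64)
315(113.1 − T) = 4636.4(T − 43.64)
4951.4 T = 237958  ⇒  T ≈ 48.06 °C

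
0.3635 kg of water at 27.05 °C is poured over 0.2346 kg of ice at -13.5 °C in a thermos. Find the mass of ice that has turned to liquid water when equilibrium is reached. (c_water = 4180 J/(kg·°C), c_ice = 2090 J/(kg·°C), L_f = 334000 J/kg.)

m_melted ≈ 0.103 kg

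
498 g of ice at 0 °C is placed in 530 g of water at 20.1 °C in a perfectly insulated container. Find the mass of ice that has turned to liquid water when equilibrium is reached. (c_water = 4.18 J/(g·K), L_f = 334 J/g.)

m_melted ≈ 133 g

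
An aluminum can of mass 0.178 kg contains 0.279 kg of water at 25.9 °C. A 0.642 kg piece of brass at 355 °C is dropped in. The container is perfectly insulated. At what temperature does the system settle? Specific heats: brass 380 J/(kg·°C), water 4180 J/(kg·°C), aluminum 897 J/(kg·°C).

T_f ≈ 77.0 °C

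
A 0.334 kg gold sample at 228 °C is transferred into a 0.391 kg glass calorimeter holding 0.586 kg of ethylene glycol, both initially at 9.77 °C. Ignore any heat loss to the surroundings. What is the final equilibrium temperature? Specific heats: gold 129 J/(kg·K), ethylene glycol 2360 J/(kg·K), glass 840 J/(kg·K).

T_f ≈ 15.1 °C

T_f = Σ m_i c_i T_i / Σ m_i c_i:
T_f = (43.09×228 + 1383×9.77 + 328.44×9.77) / (43.09 + 1383 + 328.44)
    = 26544 / 1754.5 ≈ 15.13 °C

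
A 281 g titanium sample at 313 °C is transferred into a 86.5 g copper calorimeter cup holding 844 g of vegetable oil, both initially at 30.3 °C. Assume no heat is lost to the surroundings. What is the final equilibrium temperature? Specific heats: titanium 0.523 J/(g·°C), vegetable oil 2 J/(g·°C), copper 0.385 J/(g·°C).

Conservation of energy gives ΣQ = 0:
281*0.523*(T − 313) + 844*2*(T − 30.3) + 86.5*0.385*(T − 30.3) = 0
1868.3 T = 98155
T ≈ 52.54 °C

T_f ≈ 52.5 °C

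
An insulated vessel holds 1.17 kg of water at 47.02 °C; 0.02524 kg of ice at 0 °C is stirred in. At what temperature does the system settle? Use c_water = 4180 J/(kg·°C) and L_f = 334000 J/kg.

T_f ≈ 44.3 °C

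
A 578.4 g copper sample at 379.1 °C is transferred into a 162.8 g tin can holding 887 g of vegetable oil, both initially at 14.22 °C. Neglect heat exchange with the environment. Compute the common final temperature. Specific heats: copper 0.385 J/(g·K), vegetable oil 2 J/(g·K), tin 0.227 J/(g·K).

Taking heat into each body as positive, Σ m c ΔT = 0:
578.4*0.385*(T − 379.1) + 887*2*(T − 14.22) + 162.8*0.227*(T − 14.22) = 0
222.68(T − 379.1) + 1774(T − 14.22) + 36.96(T − 14.22) = 0
2033.6 T = 110171
T = 110171/2033.6 ≈ 54.17 °C

T_f ≈ 54.2 °C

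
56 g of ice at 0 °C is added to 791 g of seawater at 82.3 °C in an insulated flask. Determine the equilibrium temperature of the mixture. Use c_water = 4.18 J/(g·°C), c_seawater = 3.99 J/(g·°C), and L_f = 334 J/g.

Sum of m c ΔT and latent-heat terms is zero:
latent heat to melt: 56·334 = 18704
  warm the meltwater: 234.08 T
  seawater cools: 791·3.99·(T − 82.3) = 3156.1(T − 82.3)
3390.2 T = 259746 − 18704 = 241042
T ≈ 71.10 °C (positive, so assuming full melt was valid).

T_f ≈ 71.1 °C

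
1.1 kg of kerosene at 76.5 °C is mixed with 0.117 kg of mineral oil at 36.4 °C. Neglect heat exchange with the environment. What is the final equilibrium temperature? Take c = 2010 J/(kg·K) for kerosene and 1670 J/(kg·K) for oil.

T_f is the heat-capacity-weighted average of the initial temperatures:
T_f = (2211*76.5 + 195.39*36.4) / (2211 + 195.39)
    = 176254 / 2406.4 ≈ 73.24 °C

T_f ≈ 73.2 °C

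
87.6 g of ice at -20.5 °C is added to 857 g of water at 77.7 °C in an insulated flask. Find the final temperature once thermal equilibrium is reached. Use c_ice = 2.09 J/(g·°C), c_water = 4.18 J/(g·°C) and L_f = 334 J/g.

T_f ≈ 62.1 °C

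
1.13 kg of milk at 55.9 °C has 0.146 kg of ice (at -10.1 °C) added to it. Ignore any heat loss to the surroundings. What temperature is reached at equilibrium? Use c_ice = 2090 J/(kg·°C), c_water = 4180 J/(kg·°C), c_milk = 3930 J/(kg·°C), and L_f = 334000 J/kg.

Setting the total heat transfer to zero:
ice -10.1→0 °C: 0.146·2090·10.1 = 3081.9
  latent heat to melt: 0.146·334000 = 48764
  warm the meltwater: 610.28 T
  milk: 4440.9(T − 55.9)
5051.2 T = 248246 − 51846 = 196400
T ≈ 38.88 °C — above 0 °C, consistent with complete melting.

T_f ≈ 38.9 °C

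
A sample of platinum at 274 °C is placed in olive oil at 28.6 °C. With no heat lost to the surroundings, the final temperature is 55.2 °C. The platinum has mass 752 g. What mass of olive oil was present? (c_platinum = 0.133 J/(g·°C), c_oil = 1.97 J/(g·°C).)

m ≈ 418 g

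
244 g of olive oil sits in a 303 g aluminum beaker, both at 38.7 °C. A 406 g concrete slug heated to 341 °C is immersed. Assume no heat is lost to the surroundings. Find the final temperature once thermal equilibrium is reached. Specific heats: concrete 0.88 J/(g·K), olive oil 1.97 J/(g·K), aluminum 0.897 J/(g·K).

Net heat exchanged in the isolated system is zero:
406·0.88·(T − 341) + 244·1.97·(T − 38.7) + 303·0.897·(T − 38.7) = 0
357.28(T − 341) + 480.68(T − 38.7) + 271.79(T − 38.7) = 0
1109.8 T = 150953
T ≈ 136.02 °C

T_f ≈ 136.0 °C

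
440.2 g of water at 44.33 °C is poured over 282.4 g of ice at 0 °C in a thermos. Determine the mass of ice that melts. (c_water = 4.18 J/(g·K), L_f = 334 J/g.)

m_melted ≈ 244 g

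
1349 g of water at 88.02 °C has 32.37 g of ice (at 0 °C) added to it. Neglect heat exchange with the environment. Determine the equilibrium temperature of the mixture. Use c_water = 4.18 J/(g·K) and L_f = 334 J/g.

Taking heat into each body as positive, Σ m c ΔT = 0:
melt ice: 32.37·334 = 10812; meltwater 0→T: 32.37·4.18·T = 135.31 T; water: 5638.8(T − 88.02)
5774.1 T = 496329 − 10812 = 485517
T ≈ 84.08 °C (positive, so assuming full melt was valid).

T_f ≈ 84.1 °C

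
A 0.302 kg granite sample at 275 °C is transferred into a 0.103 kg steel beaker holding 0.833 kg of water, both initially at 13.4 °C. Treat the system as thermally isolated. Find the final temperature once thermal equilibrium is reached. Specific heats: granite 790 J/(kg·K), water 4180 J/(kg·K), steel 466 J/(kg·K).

T_f ≈ 30.0 °C

Taking heat into each body as positive, Σ m c ΔT = 0:
0.302*790*(T − 275) + 0.833*4180*(T − 13.4) + 0.103*466*(T − 13.4) = 0
238.58(T − 275) + 3481.9(T − 13.4) + 48(T − 13.4) = 0
3768.5 T = 112911
T = 112911/3768.5 ≈ 29.96 °C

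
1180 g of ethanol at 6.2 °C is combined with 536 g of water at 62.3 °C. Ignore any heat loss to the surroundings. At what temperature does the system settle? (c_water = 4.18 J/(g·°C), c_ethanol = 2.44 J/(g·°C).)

T_f ≈ 30.8 °C

|Q_water| = |Q_ethanol|:
536*4.18*(62.3 − T) = 1180*2.44*(T − 6.2)
2240.5(62.3 − T) = 2879.2(T − 6.2)
5119.7 T = 157433  ⇒  T ≈ 30.75 °C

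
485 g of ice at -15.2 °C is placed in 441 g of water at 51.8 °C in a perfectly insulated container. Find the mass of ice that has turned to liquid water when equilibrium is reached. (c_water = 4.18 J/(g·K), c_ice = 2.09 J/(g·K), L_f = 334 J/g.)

m_melted ≈ 240 g

Cooling the water to 0 °C releases 441·4.18·51.8 = 95487 J.
Warming the ice to 0 °C takes 485·2.09·15.2 = 15407 J, leaving 80080 J for melting.
Fully melting the ice requires m_ice L_f = 485·334 = 161990 J.
That's not enough to melt it all — equilibrium is at 0 °C with ice remaining.
Mass melted = 80080/334 ≈ 239.8 g.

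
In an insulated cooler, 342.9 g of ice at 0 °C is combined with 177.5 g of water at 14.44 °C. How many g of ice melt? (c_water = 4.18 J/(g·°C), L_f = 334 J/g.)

Cooling the water to 0 °C releases 177.5·4.18·14.44 = 10714 J.
Melting all 342.9 g of ice would need 342.9·334 = 114529 J.
That's not enough to melt it all — equilibrium is at 0 °C with ice remaining.
m_melt = 10714 / L_f = 32.08 g.

m_melted ≈ 32.1 g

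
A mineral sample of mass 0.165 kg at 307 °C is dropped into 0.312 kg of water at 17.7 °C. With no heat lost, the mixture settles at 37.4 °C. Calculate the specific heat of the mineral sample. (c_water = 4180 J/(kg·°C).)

c ≈ 578 J/(kg·°C)

Setting the total heat transfer to zero:
0.165·c·(37.4 − 307) + 0.312·4180·(37.4 − 17.7) = 0
-44.48 c = -25692
c = -25692/-44.48 ≈ 577.6 J/(kg·°C)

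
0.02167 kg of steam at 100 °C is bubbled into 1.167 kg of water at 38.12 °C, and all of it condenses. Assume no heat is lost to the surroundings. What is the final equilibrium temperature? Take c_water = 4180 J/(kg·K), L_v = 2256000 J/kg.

Taking heat into each body as positive, Σ m c ΔT = 0:
condense steam: −0.02167·2256000 = −48888; condensate cools 100→T: 0.02167·4180·(T − 100) = 90.58(T − 100); water warms: 1.167·4180·(T − 38.12) = 4878.1(T − 38.12)
4968.6 T = 48888 + 9058.1 + 185952 = 243897
T ≈ 49.09 °C — below 100 °C, confirming all the steam condensed.

T_f ≈ 49.1 °C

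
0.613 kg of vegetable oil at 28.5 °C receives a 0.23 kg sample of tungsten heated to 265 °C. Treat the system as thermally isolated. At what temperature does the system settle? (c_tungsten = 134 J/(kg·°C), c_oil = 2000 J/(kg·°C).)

Let T be the final temperature. ΣQ_i = 0:
0.23*134*(T − 265) + 0.613*2000*(T − 28.5) = 0
30.82(T − 265) + 1226(T − 28.5) = 0
1256.8 T = 43108
T = 43108/1256.8 ≈ 34.30 °C

T_f ≈ 34.3 °C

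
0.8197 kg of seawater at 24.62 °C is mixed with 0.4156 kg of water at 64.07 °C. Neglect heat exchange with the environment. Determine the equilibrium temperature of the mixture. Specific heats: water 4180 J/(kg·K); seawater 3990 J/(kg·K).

T_f = Σ m_i c_i T_i / Σ m_i c_i:
T_f = (1737.2·64.07 + 3270.6·24.62) / (1737.2 + 3270.6)
    = 191825 / 5007.8 ≈ 38.31 °C

T_f ≈ 38.3 °C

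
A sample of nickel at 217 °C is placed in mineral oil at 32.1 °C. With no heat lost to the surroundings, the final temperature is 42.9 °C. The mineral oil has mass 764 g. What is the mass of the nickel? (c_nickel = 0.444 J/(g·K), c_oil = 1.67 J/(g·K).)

|Q_nickel| = |Q_oil|:
m·0.444·(217 − 42.9) = 764·1.67·(42.9 − 32.1)
77.3 m = 13780  ⇒  m ≈ 178.3 g

m ≈ 178 g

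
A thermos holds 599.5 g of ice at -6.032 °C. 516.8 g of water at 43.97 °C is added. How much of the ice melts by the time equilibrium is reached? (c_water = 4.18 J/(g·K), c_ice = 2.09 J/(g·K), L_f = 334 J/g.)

Water can give up m c ΔT = 516.8×4.18×43.97 = 94985 J before reaching 0 °C.
Warming the ice to 0 °C takes 599.5×2.09×6.032 = 7557.8 J, leaving 87427 J for melting.
To melt every bit of ice: 599.5×334 = 200233 J.
Since 87427 < 200233 J, not all the ice melts; equilibrium is at 0 °C.
Mass melted = 87427/334 ≈ 261.8 g.

m_melted ≈ 262 g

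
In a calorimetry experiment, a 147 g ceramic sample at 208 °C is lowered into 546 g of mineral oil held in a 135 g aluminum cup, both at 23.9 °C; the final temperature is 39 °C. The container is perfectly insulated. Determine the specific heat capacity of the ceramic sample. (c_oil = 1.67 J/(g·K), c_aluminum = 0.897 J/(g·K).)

c ≈ 0.628 J/(g·K)

Let T be the final temperature. ΣQ_i = 0:
147·c·(39 − 208) + 546·1.67·(39 − 23.9) + 135·0.897·(39 − 23.9) = 0
-24843 c = -15597
c = -15597/-24843 ≈ 0.6278 J/(g·K)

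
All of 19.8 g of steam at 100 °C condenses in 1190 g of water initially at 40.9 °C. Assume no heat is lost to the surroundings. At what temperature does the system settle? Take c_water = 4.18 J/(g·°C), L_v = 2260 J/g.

T_f ≈ 50.7 °C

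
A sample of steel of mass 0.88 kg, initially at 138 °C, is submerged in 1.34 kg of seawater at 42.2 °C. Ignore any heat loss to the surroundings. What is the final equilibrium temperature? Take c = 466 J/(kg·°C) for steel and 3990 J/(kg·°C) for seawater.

T_f ≈ 49.0 °C

Let T be the final temperature. ΣQ_i = 0:
0.88·466·(T − 138) + 1.34·3990·(T − 42.2) = 0
410.08(T − 138) + 5346.6(T − 42.2) = 0
5756.7 T = 282218
T = 282218/5756.7 ≈ 49.02 °C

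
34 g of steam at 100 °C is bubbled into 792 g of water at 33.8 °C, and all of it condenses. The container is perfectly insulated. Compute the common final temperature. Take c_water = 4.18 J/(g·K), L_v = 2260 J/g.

T_f ≈ 58.8 °C

Heat gained plus heat lost sum to zero:
condense steam: −34×2260 = −76840; condensed water 100 °C→T: 142.12(T − 100); water warms: 792×4.18×(T − 33.8) = 3310.6(T − 33.8)
3452.7 T = 76840 + 14212 + 111897 = 202949
T ≈ 58.78 °C, under the boiling point, so the assumption holds.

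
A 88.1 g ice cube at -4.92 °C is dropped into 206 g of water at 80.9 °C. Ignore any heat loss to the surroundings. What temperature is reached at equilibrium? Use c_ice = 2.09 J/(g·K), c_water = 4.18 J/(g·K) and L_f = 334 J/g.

T_f ≈ 32.0 °C

Conservation of energy gives ΣQ = 0:
ice -4.92→0 °C: 88.1×2.09×4.92 = 905.91
  latent heat to melt: 88.1×334 = 29425
  meltwater 0→T: 88.1×4.18×T = 368.26 T
  water: 861.08(T − 80.9)
1229.3 T = 69661 − 30331 = 39330
T ≈ 31.99 °C (positive, so assuming full melt was valid).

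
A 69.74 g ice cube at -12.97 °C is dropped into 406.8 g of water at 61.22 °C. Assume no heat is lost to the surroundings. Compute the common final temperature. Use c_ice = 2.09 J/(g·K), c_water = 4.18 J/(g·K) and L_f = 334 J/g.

T_f ≈ 39.6 °C

Net heat exchanged in the isolated system is zero:
warm ice to 0 °C: 69.74·2.09·(0 − (-12.97)) = 1890.5; fusion: m_ice L_f = 69.74·334 = 23293; warm the meltwater: 291.51 T; water cools: 406.8·4.18·(T − 61.22) = 1700.4(T − 61.22)
1991.9 T = 104100 − 25184 = 78916
T ≈ 39.62 °C — above 0 °C, consistent with complete melting.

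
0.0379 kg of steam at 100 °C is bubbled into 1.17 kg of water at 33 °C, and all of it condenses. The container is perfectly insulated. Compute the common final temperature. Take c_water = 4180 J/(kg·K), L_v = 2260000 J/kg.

T_f ≈ 52.1 °C

Taking heat into each body as positive, Σ m c ΔT = 0:
steam→water at 100 °C releases m L_v = 0.0379·2260000 = 85654
  condensed water 100 °C→T: 158.42(T − 100)
  water warms: 1.17·4180·(T − 33) = 4890.6(T − 33)
5049 T = 85654 + 15842 + 161390 = 262886
T ≈ 52.07 °C (< 100 °C, so full condensation is consistent).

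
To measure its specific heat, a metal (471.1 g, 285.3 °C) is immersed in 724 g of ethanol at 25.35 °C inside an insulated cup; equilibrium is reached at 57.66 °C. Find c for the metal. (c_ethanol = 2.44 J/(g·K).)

c ≈ 0.532 J/(g·K)

Taking heat into each body as positive, Σ m c ΔT = 0:
471.1·c·(57.66 − 285.3) + 724·2.44·(57.66 − 25.35) = 0
-107241 c = -57078
c = -57078/-107241 ≈ 0.5322 J/(g·K)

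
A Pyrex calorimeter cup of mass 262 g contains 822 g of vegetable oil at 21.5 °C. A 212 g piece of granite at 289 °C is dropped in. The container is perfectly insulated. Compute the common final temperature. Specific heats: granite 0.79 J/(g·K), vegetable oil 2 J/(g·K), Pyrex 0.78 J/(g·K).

T_f = Σ m_i c_i T_i / Σ m_i c_i:
T_f = (167.48*289 + 1644*21.5 + 204.36*21.5) / (167.48 + 1644 + 204.36)
    = 88141 / 2015.8 ≈ 43.72 °C

T_f ≈ 43.7 °C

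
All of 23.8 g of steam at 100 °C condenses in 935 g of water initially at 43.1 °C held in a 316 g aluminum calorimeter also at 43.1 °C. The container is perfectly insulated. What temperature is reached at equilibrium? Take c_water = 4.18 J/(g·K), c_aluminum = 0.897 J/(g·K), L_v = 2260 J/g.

T_f ≈ 57.0 °C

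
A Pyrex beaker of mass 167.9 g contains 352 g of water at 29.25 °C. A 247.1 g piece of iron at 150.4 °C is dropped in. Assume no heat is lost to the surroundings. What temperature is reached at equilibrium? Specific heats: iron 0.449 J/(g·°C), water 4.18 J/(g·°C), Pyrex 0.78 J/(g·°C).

T_f ≈ 37.1 °C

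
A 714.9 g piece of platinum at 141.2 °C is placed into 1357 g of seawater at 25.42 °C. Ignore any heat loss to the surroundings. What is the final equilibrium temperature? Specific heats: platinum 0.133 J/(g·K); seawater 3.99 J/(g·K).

Net heat exchanged in the isolated system is zero:
714.9×0.133×(T − 141.2) + 1357×3.99×(T − 25.42) = 0
5509.5 T = 151060
T = 151060 / 5509.5 = 27.4 °C

T_f ≈ 27.4 °C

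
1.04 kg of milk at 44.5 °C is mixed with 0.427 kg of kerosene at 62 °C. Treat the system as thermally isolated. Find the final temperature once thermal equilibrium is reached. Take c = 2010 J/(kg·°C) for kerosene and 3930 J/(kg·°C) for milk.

T_f ≈ 47.5 °C

Net heat exchanged in the isolated system is zero:
0.427·2010·(T − 62) + 1.04·3930·(T − 44.5) = 0
858.27(T − 62) + 4087.2(T − 44.5) = 0
4945.5 T = 235093
T = 235093/4945.5 ≈ 47.54 °C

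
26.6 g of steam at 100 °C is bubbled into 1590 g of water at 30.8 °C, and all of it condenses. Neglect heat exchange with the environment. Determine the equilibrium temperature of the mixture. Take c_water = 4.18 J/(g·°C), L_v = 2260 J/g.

Energy conservation, ΣQ = 0:
latent heat released on condensation: 26.6×2260 = 60116; condensed water 100 °C→T: 111.19(T − 100); original water: 6646.2(T − 30.8)
6757.4 T = 60116 + 11119 + 204703 = 275938
T ≈ 40.83 °C — below 100 °C, confirming all the steam condensed.

T_f ≈ 40.8 °C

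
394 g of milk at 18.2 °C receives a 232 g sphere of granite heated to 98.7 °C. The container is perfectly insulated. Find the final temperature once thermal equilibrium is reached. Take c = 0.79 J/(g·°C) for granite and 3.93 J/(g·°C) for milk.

T_f ≈ 26.7 °C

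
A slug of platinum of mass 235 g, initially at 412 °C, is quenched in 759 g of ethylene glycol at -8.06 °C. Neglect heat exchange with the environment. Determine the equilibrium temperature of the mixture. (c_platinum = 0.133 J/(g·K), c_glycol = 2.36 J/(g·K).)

T_f is the heat-capacity-weighted average of the initial temperatures:
T_f = (31.26·412 + 1791.2·(-8.06)) / (31.26 + 1791.2)
    = -1560.3 / 1822.5 ≈ -0.86 °C

T_f ≈ -0.9 °C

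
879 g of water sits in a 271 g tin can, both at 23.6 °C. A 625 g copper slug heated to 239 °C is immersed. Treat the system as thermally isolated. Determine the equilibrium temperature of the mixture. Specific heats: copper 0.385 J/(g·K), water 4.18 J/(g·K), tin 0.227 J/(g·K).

T_f ≈ 36.6 °C

Let T be the final temperature. ΣQ_i = 0:
625*0.385*(T − 239) + 879*4.18*(T − 23.6) + 271*0.227*(T − 23.6) = 0
240.62(T − 239) + 3674.2(T − 23.6) + 61.52(T − 23.6) = 0
(240.62 + 3674.2 + 61.52) T = 240.62*239 + 3674.2*23.6 + 61.52*23.6
T = 145673 / 3976.4 = 36.6 °C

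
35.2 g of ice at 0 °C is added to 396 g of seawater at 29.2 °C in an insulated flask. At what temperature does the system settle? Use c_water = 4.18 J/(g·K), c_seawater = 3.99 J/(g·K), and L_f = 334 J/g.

T_f ≈ 19.9 °C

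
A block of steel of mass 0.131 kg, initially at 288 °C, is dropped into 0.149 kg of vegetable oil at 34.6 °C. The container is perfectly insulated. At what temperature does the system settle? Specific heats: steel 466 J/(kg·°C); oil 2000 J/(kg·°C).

Set heat shed by the hot body equal to heat absorbed by the cold body:
0.131×466×(288 − T) = 0.149×2000×(T − 34.6)
61.05(288 − T) = 298(T − 34.6)
359.05 T = 27892  ⇒  T ≈ 77.68 °C

T_f ≈ 77.7 °C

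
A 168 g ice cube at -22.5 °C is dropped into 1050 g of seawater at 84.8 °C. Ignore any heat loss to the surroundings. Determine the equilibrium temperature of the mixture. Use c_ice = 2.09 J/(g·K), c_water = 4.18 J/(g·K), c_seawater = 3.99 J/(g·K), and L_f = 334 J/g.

T_f ≈ 59.5 °C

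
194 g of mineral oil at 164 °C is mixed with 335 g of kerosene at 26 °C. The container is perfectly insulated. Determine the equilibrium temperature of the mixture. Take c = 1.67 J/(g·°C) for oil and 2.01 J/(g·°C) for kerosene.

T_f = Σ m_i c_i T_i / Σ m_i c_i:
T_f = (323.98×164 + 673.35×26) / (323.98 + 673.35)
    = 70640 / 997.33 ≈ 70.83 °C

T_f ≈ 70.8 °C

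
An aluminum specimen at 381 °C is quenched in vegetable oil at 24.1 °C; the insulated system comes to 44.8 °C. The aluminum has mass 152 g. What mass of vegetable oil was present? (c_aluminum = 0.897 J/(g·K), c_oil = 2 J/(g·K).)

Heat lost by the aluminum = heat gained by the oil:
152×0.897×(381 − 44.8) = m×2×(44.8 − 24.1)
41.4 m = 45839  ⇒  m ≈ 1107 g

m ≈ 1110 g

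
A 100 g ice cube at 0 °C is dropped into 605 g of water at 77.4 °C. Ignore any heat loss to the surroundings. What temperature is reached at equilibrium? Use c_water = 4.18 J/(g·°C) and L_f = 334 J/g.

T_f ≈ 55.1 °C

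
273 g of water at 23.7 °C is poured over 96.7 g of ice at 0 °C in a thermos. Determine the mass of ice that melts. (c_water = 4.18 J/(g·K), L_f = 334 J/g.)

m_melted ≈ 81 g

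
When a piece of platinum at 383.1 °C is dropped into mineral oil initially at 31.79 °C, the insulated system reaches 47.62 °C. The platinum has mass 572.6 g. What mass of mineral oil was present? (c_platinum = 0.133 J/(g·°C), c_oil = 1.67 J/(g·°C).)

m ≈ 966 g

Conservation of energy gives ΣQ = 0:
572.6×0.133×(47.62 − 383.1) + m×1.67×(47.62 − 31.79) = 0
26.44 m = 25549
m = 25549/26.44 ≈ 966.4 g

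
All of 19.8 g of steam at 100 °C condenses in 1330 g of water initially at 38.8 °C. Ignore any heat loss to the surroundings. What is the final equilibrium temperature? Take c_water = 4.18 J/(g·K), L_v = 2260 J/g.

T_f ≈ 47.6 °C

Taking heat into each body as positive, Σ m c ΔT = 0:
steam→water at 100 °C releases m L_v = 19.8·2260 = 44748
  condensate cools 100→T: 19.8·4.18·(T − 100) = 82.76(T − 100)
  original water: 5559.4(T − 38.8)
5642.2 T = 44748 + 8276.4 + 215705 = 268729
T ≈ 47.63 °C, under the boiling point, so the assumption holds.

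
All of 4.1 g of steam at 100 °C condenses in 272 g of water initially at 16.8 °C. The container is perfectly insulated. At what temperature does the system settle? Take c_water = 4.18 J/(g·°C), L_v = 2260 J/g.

T_f ≈ 26.1 °C

Let T be the final temperature. ΣQ_i = 0:
steam→water at 100 °C releases m L_v = 4.1·2260 = 9266
  condensate cools 100→T: 4.1·4.18·(T − 100) = 17.14(T − 100)
  original water: 1137(T − 16.8)
1154.1 T = 9266 + 1713.8 + 19101 = 30081
T ≈ 26.06 °C (< 100 °C, so full condensation is consistent).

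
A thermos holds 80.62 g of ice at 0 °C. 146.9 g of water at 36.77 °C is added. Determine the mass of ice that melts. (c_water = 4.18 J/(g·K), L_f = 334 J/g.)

m_melted ≈ 67.6 g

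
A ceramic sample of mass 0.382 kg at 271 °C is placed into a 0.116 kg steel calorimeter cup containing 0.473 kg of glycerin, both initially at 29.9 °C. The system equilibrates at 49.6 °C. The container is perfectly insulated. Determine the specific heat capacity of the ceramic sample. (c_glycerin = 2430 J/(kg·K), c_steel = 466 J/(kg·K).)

Taking heat into each body as positive, Σ m c ΔT = 0:
0.382·c·(49.6 − 271) + 0.473·2430·(49.6 − 29.9) + 0.116·466·(49.6 − 29.9) = 0
-84.57 c = -23708
c = -23708/-84.57 ≈ 280.3 J/(kg·K)

c ≈ 280 J/(kg·K)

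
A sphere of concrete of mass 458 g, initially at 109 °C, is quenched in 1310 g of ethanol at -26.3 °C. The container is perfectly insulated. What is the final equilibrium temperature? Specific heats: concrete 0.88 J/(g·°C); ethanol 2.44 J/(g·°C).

Set heat shed by the hot body equal to heat absorbed by the cold body:
458*0.88*(109 − T) = 1310*2.44*(T − (-26.3))
403.04(109 − T) = 3196.4(T − (-26.3))
3599.4 T = -40134  ⇒  T ≈ -11.15 °C

T_f ≈ -11.2 °C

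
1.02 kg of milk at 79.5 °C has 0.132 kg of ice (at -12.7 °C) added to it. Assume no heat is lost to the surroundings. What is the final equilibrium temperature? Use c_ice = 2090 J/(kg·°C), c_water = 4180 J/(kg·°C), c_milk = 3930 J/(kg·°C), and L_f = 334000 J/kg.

T_f ≈ 59.4 °C

Setting the total heat transfer to zero:
ice -12.7→0 °C: 0.132·2090·12.7 = 3503.7; latent heat to melt: 0.132·334000 = 44088; warm the meltwater: 551.76 T; milk cools: 1.02·3930·(T − 79.5) = 4008.6(T − 79.5)
4560.4 T = 318684 − 47592 = 271092
T ≈ 59.45 °C (positive, so assuming full melt was valid).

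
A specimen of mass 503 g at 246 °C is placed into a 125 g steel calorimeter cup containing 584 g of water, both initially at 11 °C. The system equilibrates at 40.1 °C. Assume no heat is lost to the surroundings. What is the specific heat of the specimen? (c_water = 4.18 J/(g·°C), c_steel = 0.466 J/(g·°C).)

c ≈ 0.702 J/(g·°C)

Let T be the final temperature. ΣQ_i = 0:
503·c·(40.1 − 246) + 584·4.18·(40.1 − 11) + 125·0.466·(40.1 − 11) = 0
-103568 c = -72732
c = -72732/-103568 ≈ 0.7023 J/(g·°C)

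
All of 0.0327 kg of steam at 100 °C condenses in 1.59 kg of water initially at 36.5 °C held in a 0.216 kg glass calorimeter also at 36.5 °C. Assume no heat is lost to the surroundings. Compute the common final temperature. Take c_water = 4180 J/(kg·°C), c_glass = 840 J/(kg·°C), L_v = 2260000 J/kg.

Sum of m c ΔT and latent-heat terms is zero:
condense steam: −0.0327×2260000 = −73902
  condensed water 100 °C→T: 136.69(T − 100)
  original water: 6646.2(T − 36.5)
  glass cup: 0.216×840×(T − 36.5) = 181.44(T − 36.5)
6964.3 T = 73902 + 13669 + 249209 = 336779
T ≈ 48.36 °C (< 100 °C, so full condensation is consistent).

T_f ≈ 48.4 °C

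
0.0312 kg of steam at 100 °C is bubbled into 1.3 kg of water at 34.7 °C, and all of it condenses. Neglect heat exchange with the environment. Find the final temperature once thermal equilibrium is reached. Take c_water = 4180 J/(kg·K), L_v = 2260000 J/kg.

Heat gained plus heat lost sum to zero:
condense steam: −0.0312×2260000 = −70512
  condensate cools 100→T: 0.0312×4180×(T − 100) = 130.42(T − 100)
  water warms: 1.3×4180×(T − 34.7) = 5434(T − 34.7)
5564.4 T = 70512 + 13042 + 188560 = 272113
T ≈ 48.90 °C (< 100 °C, so full condensation is consistent).

T_f ≈ 48.9 °C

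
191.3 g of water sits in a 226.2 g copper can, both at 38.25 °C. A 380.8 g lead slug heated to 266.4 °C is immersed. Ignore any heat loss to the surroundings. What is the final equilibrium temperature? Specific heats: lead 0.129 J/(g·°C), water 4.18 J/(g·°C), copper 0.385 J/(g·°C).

T_f ≈ 50.2 °C

Setting the total heat transfer to zero:
380.8*0.129*(T − 266.4) + 191.3*4.18*(T − 38.25) + 226.2*0.385*(T − 38.25) = 0
49.12(T − 266.4) + 799.63(T − 38.25) + 87.09(T − 38.25) = 0
(49.12 + 799.63 + 87.09) T = 49.12*266.4 + 799.63*38.25 + 87.09*38.25
T ≈ 50.23 °C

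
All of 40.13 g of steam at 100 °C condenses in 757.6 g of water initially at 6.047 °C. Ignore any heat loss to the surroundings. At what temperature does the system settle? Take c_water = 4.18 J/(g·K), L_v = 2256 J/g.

T_f ≈ 37.9 °C

Taking heat into each body as positive, Σ m c ΔT = 0:
condense steam: −40.13×2256 = −90533
  condensed water 100 °C→T: 167.74(T − 100)
  water warms: 757.6×4.18×(T − 6.047) = 3166.8(T − 6.047)
3334.5 T = 90533 + 16774 + 19149 = 126457
T ≈ 37.92 °C — below 100 °C, confirming all the steam condensed.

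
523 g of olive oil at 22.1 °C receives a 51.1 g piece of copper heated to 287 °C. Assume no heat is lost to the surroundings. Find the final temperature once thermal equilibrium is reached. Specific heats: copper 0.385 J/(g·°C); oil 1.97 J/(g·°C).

T_f ≈ 27.1 °C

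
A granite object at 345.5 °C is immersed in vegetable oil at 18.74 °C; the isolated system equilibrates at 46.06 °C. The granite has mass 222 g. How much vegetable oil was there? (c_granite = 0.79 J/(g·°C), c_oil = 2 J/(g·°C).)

m ≈ 961 g

Heat gained plus heat lost sum to zero:
222·0.79·(46.06 − 345.5) + m·2·(46.06 − 18.74) = 0
54.64 m = 52516
m = 52516/54.64 ≈ 961.1 g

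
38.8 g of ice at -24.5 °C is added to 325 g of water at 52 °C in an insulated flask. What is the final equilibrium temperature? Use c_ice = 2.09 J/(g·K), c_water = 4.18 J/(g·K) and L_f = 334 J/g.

Let T be the final temperature. ΣQ_i = 0:
ice -24.5→0 °C: 38.8×2.09×24.5 = 1986.8; latent heat to melt: 38.8×334 = 12959; meltwater 0→T: 38.8×4.18×T = 162.18 T; water cools: 325×4.18×(T − 52) = 1358.5(T − 52)
1520.7 T = 70642 − 14946 = 55696
T ≈ 36.63 °C. Since T > 0 °C, the all-ice-melts assumption holds.

T_f ≈ 36.6 °C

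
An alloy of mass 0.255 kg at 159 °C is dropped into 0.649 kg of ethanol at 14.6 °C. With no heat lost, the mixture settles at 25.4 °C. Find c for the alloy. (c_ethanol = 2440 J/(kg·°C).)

c ≈ 502 J/(kg·°C)

Setting the total heat transfer to zero:
0.255×c×(25.4 − 159) + 0.649×2440×(25.4 − 14.6) = 0
-34.07 c = -17102
c = -17102/-34.07 ≈ 502 J/(kg·°C)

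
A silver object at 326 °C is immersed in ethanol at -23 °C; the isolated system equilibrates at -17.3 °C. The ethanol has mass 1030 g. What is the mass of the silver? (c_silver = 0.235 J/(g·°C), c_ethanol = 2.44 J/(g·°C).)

Let T be the final temperature. ΣQ_i = 0:
m·0.235·(-17.3 − 326) + 1030·2.44·(-17.3 − (-23)) = 0
-80.68 m = -14325
m = -14325/-80.68 ≈ 177.6 g

m ≈ 178 g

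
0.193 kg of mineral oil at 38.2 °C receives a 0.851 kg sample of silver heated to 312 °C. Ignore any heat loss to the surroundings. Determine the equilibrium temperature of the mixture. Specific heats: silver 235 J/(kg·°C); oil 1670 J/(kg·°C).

T_f = Σ m_i c_i T_i / Σ m_i c_i:
T_f = (199.98·312 + 322.31·38.2) / (199.98 + 322.31)
    = 74708 / 522.29 ≈ 143.04 °C

T_f ≈ 143.0 °C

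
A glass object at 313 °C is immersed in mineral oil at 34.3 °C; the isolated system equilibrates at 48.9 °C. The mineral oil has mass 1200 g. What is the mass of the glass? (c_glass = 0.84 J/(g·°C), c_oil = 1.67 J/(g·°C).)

|Q_glass| = |Q_oil|:
m·0.84·(313 − 48.9) = 1200·1.67·(48.9 − 34.3)
221.84 m = 29258  ⇒  m ≈ 131.9 g

m ≈ 132 g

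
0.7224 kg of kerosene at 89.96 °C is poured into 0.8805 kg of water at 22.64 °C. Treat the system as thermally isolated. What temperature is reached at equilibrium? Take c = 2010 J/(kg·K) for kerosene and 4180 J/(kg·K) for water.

T_f ≈ 41.7 °C

T_f = Σ m_i c_i T_i / Σ m_i c_i:
T_f = (1452*89.96 + 3680.5*22.64) / (1452 + 3680.5)
    = 213950 / 5132.5 ≈ 41.69 °C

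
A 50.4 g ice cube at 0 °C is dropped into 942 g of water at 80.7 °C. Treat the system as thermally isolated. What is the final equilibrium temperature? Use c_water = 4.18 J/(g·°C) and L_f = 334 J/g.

T_f ≈ 72.5 °C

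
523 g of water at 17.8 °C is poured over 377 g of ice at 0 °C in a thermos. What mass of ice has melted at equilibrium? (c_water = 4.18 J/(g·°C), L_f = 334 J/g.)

Heat available from the water dropping to 0 °C: 523×4.18×17.8 = 38913 J.
To melt every bit of ice: 377×334 = 125918 J.
38913 J < 125918 J, so only part of the ice melts and the system sits at 0 °C.
m_melt = 38913 / L_f = 116.5 g.

m_melted ≈ 117 g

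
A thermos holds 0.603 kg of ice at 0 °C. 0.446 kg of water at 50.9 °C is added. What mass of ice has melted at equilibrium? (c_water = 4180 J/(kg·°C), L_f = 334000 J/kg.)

m_melted ≈ 0.284 kg

Heat available from the water dropping to 0 °C: 0.446·4180·50.9 = 94892 J.
Melting all 0.603 kg of ice would need 0.603·334000 = 201402 J.
Since 94892 < 201402 J, not all the ice melts; equilibrium is at 0 °C.
Mass melted = 94892/334000 ≈ 0.2841 kg.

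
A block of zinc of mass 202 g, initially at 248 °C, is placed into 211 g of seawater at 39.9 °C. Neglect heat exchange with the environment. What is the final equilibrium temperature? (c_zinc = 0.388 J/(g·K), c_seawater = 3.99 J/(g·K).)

T_f ≈ 57.6 °C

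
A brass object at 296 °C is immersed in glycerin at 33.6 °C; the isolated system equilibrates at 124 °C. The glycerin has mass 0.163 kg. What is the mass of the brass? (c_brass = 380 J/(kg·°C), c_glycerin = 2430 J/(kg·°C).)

m ≈ 0.548 kg

Heat lost by the brass = heat gained by the glycerin:
m×380×(296 − 124) = 0.163×2430×(124 − 33.6)
65360 m = 35807  ⇒  m ≈ 0.5478 kg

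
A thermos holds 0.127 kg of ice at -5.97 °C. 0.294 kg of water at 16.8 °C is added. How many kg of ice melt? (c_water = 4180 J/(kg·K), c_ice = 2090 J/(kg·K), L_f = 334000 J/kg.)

m_melted ≈ 0.0571 kg

Cooling the water to 0 °C releases 0.294·4180·16.8 = 20646 J.
Warming the ice to 0 °C takes 0.127·2090·5.97 = 1584.6 J, leaving 19061 J for melting.
To melt every bit of ice: 0.127·334000 = 42418 J.
That's not enough to melt it all — equilibrium is at 0 °C with ice remaining.
m_melted·334000 = 19061  ⇒  m_melted ≈ 0.05707 kg.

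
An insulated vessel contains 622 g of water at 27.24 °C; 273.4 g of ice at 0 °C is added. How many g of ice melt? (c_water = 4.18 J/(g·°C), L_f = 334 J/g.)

m_melted ≈ 212 g

Cooling the water to 0 °C releases 622·4.18·27.24 = 70823 J.
Fully melting the ice requires m_ice L_f = 273.4·334 = 91316 J.
Since 70823 < 91316 J, not all the ice melts; equilibrium is at 0 °C.
m_melt = 70823 / L_f = 212 g.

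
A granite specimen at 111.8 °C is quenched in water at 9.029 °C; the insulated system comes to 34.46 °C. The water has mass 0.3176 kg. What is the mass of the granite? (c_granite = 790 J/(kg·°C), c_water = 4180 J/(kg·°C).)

Heat lost by the granite = heat gained by the water:
m×790×(111.8 − 34.46) = 0.3176×4180×(34.46 − 9.029)
61099 m = 33761  ⇒  m ≈ 0.5526 kg

m ≈ 0.553 kg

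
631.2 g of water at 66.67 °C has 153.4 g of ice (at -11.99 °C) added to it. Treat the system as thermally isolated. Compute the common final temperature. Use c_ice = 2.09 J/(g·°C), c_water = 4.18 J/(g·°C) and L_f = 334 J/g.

T_f ≈ 36.8 °C

Energy conservation, ΣQ = 0:
ice -11.99→0 °C: 153.4·2.09·11.99 = 3844.1; latent heat to melt: 153.4·334 = 51236; meltwater 0→T: 153.4·4.18·T = 641.21 T; water cools: 631.2·4.18·(T − 66.67) = 2638.4(T − 66.67)
3279.6 T = 175903 − 55080 = 120824
T ≈ 36.84 °C (positive, so assuming full melt was valid).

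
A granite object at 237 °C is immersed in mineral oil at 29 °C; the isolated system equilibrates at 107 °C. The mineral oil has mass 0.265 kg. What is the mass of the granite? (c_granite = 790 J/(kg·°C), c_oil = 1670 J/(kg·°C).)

Heat lost by the granite = heat gained by the oil:
m×790×(237 − 107) = 0.265×1670×(107 − 29)
102700 m = 34519  ⇒  m ≈ 0.3361 kg

m ≈ 0.336 kg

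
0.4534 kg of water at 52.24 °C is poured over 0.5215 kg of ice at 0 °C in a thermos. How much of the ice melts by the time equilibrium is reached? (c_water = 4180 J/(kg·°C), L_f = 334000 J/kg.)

Water can give up m c ΔT = 0.4534×4180×52.24 = 99006 J before reaching 0 °C.
Fully melting the ice requires m_ice L_f = 0.5215×334000 = 174181 J.
99006 J < 174181 J, so only part of the ice melts and the system sits at 0 °C.
Mass melted = 99006/334000 ≈ 0.2964 kg.

m_melted ≈ 0.296 kg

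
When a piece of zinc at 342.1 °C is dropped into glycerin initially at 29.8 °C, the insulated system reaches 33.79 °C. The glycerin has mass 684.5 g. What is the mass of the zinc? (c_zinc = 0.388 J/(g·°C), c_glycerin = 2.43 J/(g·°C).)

m ≈ 55.5 g

Energy conservation, ΣQ = 0:
m×0.388×(33.79 − 342.1) + 684.5×2.43×(33.79 − 29.8) = 0
-119.62 m = -6636.7
m = -6636.7/-119.62 ≈ 55.48 g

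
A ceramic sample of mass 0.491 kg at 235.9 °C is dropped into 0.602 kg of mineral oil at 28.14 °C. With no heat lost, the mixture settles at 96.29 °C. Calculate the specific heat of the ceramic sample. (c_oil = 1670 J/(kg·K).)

c ≈ 999 J/(kg·K)

Heat lost by the ceramic sample = heat gained by the oil:
0.491·c·(235.9 − 96.29) = 0.602·1670·(96.29 − 28.14)
68.55 c = 68514  ⇒  c ≈ 999.5 J/(kg·K)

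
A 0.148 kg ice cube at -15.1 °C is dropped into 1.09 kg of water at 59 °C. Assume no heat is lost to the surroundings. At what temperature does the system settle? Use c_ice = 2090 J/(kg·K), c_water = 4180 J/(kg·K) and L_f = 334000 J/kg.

Let T be the final temperature. ΣQ_i = 0:
warm ice to 0 °C: 0.148·2090·(0 − (-15.1)) = 4670.7
  fusion: m_ice L_f = 0.148·334000 = 49432
  warm the meltwater: 618.64 T
  water cools: 1.09·4180·(T − 59) = 4556.2(T − 59)
5174.8 T = 268816 − 54103 = 214713
T ≈ 41.49 °C — above 0 °C, consistent with complete melting.

T_f ≈ 41.5 °C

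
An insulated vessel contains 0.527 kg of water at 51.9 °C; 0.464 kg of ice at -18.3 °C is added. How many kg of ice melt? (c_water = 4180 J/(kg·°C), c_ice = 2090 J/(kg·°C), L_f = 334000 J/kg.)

m_melted ≈ 0.289 kg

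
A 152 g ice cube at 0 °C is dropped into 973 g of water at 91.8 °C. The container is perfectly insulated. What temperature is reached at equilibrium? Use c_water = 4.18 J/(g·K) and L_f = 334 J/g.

T_f ≈ 68.6 °C

Conservation of energy gives ΣQ = 0:
melt ice: 152·334 = 50768
  meltwater 0→T: 152·4.18·T = 635.36 T
  water cools: 973·4.18·(T − 91.8) = 4067.1(T − 91.8)
4702.5 T = 373363 − 50768 = 322595
T ≈ 68.60 °C (positive, so assuming full melt was valid).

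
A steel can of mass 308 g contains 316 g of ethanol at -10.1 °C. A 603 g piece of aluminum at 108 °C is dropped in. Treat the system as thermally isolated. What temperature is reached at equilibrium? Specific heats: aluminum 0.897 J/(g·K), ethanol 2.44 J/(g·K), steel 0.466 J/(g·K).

T_f is the heat-capacity-weighted average of the initial temperatures:
T_f = (540.89×108 + 771.04×(-10.1) + 143.53×(-10.1)) / (540.89 + 771.04 + 143.53)
    = 49179 / 1455.5 ≈ 33.79 °C

T_f ≈ 33.8 °C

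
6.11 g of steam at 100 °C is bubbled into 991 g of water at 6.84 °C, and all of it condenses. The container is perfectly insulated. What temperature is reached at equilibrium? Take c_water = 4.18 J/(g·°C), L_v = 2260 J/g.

Energy conservation, ΣQ = 0:
steam→water at 100 °C releases m L_v = 6.11×2260 = 13809; condensed water 100 °C→T: 25.54(T − 100); water warms: 991×4.18×(T − 6.84) = 4142.4(T − 6.84)
4167.9 T = 13809 + 2554 + 28334 = 44696
T ≈ 10.72 °C — below 100 °C, confirming all the steam condensed.

T_f ≈ 10.7 °C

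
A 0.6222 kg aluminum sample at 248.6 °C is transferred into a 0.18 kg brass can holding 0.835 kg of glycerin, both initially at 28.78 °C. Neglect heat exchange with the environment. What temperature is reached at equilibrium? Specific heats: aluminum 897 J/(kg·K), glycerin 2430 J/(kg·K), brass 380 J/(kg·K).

T_f ≈ 75.0 °C

Net heat exchanged in the isolated system is zero:
0.6222×897×(T − 248.6) + 0.835×2430×(T − 28.78) + 0.18×380×(T − 28.78) = 0
558.11(T − 248.6) + 2029(T − 28.78) + 68.4(T − 28.78) = 0
2655.6 T = 199112
T ≈ 74.98 °C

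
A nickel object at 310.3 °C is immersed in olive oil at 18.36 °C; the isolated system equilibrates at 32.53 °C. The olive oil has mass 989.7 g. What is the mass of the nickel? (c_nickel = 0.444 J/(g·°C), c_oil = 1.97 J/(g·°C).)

m ≈ 224 g

Heat lost by the nickel = heat gained by the oil:
m·0.444·(310.3 − 32.53) = 989.7·1.97·(32.53 − 18.36)
123.33 m = 27627  ⇒  m ≈ 224 g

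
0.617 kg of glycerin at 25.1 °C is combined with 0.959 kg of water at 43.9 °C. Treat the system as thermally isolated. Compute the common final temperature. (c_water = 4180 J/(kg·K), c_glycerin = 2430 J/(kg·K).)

T_f ≈ 38.8 °C

Heat gained plus heat lost sum to zero:
0.959*4180*(T − 43.9) + 0.617*2430*(T − 25.1) = 0
4008.6(T − 43.9) + 1499.3(T − 25.1) = 0
(4008.6 + 1499.3) T = 4008.6*43.9 + 1499.3*25.1
T ≈ 38.78 °C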